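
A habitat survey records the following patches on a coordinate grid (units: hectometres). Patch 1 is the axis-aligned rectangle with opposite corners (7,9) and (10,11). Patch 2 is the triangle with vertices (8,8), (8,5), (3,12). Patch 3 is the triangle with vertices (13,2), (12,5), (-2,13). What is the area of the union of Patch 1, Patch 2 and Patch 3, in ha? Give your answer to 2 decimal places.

27.68

By inclusion–exclusion:
Individual areas: |Patch 1| = 6, |Patch 2| = 7.5, |Patch 3| = 17.
|Patch 1∩Patch 2| = 0.
|Patch 1∩Patch 3| = 0.
|Patch 2∩Patch 3| = 2.8194.
|Patch 1∩Patch 2∩Patch 3| = 0.
|Patch 1 ∪ Patch 2 ∪ Patch 3| = 30.5 − 2.8194 + 0 = 27.68.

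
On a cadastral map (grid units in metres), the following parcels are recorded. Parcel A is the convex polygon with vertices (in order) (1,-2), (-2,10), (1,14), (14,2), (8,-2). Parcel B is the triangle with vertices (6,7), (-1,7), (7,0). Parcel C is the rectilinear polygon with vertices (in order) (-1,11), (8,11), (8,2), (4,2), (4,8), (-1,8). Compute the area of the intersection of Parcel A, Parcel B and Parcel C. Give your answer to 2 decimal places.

11.56

The intersection is the polygon with vertices (4,2.625), (4,7), (6,7), (6.714,2), (4.714,2).
By the shoelace formula its area is 11.56.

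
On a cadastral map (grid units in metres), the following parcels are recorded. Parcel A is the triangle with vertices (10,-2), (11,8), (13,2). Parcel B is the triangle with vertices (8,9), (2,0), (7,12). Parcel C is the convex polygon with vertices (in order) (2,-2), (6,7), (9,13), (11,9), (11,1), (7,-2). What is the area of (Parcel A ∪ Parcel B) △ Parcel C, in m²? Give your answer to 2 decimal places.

88.67

|Parcel A ∪ Parcel B| = 26.5.
|(Parcel A ∪ Parcel B) ∩ Parcel C| = 5.9153.
|(Parcel A ∪ Parcel B) △ Parcel C| = 26.5 + 74 − 11.8306 = 88.67.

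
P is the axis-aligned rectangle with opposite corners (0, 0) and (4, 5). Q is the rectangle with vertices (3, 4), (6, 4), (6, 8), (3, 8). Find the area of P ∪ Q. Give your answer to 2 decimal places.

31.00

By inclusion–exclusion:
Individual areas: |P| = 20, |Q| = 12.
|P∩Q|: x∈[3,4], y∈[4,5] → 1·1 = 1.
|P ∪ Q| = 32 − 1 = 31.00.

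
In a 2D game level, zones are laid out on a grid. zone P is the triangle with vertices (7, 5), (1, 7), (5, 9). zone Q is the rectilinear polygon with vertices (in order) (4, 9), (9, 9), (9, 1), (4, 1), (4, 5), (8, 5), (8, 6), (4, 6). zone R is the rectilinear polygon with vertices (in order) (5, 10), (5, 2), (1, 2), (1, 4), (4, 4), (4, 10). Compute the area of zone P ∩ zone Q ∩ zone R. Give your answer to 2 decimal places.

2.75

The intersection is the polygon with vertices (4,6), (4,8.5), (5,9), (5,6).
By the shoelace formula its area is 2.75.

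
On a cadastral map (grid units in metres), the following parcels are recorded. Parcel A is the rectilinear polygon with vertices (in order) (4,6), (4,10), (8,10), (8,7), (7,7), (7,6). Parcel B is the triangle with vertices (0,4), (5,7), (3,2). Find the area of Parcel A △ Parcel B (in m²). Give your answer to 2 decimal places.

|Parcel A| = 15, |Parcel B| = 9.5, |Parcel A∩Parcel B| = 0.5.
|Parcel A △ Parcel B| = |Parcel A| + |Parcel B| − 2·|Parcel A∩Parcel B| = 15 + 9.5 − 1 = 23.50.

23.50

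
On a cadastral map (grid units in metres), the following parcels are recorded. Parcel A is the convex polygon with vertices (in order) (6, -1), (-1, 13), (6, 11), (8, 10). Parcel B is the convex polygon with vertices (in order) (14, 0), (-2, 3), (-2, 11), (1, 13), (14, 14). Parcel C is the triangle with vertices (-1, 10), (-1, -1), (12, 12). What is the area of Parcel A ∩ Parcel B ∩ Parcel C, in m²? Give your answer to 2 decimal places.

The intersection is the polygon with vertices (6,11), (8,10), (7.556,7.556), (3.667,3.667), (0.393,10.214), (5.825,11.05).
By the shoelace formula its area is 32.24.

32.24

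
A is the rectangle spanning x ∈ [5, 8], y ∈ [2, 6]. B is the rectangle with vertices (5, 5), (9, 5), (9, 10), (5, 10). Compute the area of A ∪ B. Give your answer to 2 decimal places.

By inclusion–exclusion:
Individual areas: |A| = 12, |B| = 20.
|A∩B|: x∈[5,8], y∈[5,6] → 3·1 = 3.
|A ∪ B| = 32 − 3 = 29.00.

29.00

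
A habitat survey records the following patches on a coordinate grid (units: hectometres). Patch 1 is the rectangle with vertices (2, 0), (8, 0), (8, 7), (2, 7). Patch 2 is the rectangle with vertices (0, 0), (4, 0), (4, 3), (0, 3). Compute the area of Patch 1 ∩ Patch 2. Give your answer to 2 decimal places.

|Patch 1∩Patch 2|: x∈[2,4], y∈[0,3] → 2·3 = 6.

6.00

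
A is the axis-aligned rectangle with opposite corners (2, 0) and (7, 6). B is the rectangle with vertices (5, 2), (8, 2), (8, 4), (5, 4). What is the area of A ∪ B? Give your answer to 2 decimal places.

32.00

By inclusion–exclusion:
Individual areas: |A| = 30, |B| = 6.
|A∩B|: x∈[5,7], y∈[2,4] → 2·2 = 4.
|A ∪ B| = 36 − 4 = 32.00.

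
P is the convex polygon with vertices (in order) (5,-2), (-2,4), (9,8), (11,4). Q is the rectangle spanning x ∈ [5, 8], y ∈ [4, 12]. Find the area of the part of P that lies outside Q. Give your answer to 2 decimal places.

|P| = 65, |P∩Q| = 9.2727.
|P ∖ Q| = |P| − |P∩Q| = 65 − 9.2727 = 55.73.

55.73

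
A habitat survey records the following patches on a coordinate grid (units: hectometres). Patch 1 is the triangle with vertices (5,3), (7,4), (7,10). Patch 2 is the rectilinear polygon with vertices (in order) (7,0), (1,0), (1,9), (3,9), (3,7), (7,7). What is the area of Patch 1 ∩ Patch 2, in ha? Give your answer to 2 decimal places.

The intersection is the polygon with vertices (5,3), (6.143,7), (7,7), (7,4).
By the shoelace formula its area is 4.71.

4.71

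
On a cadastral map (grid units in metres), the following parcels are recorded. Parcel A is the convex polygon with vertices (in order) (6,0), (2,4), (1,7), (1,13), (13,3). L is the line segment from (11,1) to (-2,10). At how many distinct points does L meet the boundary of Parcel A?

The segment meets the boundary at (1,7.923), (9.98,1.706).

2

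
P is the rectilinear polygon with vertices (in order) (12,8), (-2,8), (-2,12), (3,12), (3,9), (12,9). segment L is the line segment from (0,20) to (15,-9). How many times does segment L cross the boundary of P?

The segment meets the boundary at (6.207,8), (5.69,9).

2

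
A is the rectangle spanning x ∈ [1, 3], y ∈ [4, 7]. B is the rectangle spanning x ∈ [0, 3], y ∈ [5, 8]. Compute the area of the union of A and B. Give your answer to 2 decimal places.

11.00

By inclusion–exclusion:
Individual areas: |A| = 6, |B| = 9.
|A∩B|: x∈[1,3], y∈[5,7] → 2·2 = 4.
|A ∪ B| = 15 − 4 = 11.00.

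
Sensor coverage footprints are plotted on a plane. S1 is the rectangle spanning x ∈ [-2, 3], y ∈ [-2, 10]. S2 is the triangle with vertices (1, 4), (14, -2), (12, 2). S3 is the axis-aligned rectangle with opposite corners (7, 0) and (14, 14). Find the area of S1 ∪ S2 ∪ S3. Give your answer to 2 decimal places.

By inclusion–exclusion:
Individual areas: |S1| = 60, |S2| = 20, |S3| = 98.
|S1∩S2| = 0.5594.
|S1∩S3| = 0 (no overlap).
|S2∩S3| = 11.6317.
|S1∩S2∩S3| = 0.
|S1 ∪ S2 ∪ S3| = 178 − 12.1911 + 0 = 165.81.

165.81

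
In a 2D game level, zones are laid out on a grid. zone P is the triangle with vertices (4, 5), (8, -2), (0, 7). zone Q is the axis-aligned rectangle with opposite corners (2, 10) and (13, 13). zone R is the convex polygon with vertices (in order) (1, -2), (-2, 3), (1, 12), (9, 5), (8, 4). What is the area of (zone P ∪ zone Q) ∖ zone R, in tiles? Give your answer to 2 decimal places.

|zone P ∪ zone Q| = 43.
|(zone P ∪ zone Q) ∩ zone R| = 8.5462.
|(zone P ∪ zone Q) ∖ zone R| = 43 − 8.5462 = 34.45.

34.45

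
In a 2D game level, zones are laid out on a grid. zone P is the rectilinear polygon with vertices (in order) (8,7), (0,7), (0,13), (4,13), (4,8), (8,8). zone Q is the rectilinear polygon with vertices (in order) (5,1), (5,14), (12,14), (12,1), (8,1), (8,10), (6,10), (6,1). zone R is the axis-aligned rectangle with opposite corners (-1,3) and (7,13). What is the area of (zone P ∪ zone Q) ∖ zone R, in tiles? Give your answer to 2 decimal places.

|zone P ∪ zone Q| = 100.
|(zone P ∪ zone Q) ∩ zone R| = 39.
|(zone P ∪ zone Q) ∖ zone R| = 100 − 39 = 61.00.

61.00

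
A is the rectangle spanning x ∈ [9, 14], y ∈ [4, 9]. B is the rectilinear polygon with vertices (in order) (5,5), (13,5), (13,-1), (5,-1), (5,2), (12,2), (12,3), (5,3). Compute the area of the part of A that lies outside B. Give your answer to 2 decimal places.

21.00

|A| = 25, |A∩B| = 4.
|A ∖ B| = |A| − |A∩B| = 25 − 4 = 21.00.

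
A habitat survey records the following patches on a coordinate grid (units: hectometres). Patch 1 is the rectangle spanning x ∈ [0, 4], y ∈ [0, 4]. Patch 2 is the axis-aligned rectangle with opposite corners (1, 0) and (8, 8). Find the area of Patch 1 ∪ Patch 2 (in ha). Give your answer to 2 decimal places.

By inclusion–exclusion:
Individual areas: |Patch 1| = 16, |Patch 2| = 56.
|Patch 1∩Patch 2|: x∈[1,4], y∈[0,4] → 3·4 = 12.
|Patch 1 ∪ Patch 2| = 72 − 12 = 60.00.

60.00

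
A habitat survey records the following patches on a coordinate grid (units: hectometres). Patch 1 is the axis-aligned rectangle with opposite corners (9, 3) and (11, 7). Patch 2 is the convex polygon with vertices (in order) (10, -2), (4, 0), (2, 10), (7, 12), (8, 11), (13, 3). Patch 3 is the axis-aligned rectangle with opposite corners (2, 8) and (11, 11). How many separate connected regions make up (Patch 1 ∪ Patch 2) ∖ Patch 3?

2

(Patch 1 ∪ Patch 2) ∖ Patch 3 splits into 2 disjoint pieces (area 75.2875, area 1.75).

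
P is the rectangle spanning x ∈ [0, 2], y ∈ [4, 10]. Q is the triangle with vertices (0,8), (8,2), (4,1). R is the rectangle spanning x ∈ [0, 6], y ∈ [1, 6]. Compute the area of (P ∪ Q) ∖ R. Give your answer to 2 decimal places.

10.17

|P ∪ Q| = 26.
|(P ∪ Q) ∩ R| = 15.8333.
|(P ∪ Q) ∖ R| = 26 − 15.8333 = 10.17.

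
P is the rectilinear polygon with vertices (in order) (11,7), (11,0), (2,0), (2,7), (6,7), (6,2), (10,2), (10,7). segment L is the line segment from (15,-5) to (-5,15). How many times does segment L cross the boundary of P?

The segment meets the boundary at (3,7), (6,4), (8,2), (10,0).

4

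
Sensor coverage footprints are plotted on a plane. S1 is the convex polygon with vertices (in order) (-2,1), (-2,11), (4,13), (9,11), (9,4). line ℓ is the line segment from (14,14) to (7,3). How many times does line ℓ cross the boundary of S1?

2

The segment meets the boundary at (7.35,3.55), (9,6.143).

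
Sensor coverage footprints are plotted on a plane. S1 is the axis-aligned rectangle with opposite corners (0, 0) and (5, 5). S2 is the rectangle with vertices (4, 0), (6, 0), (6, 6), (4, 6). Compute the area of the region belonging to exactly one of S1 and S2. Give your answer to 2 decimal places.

27.00

|S1∩S2|: x∈[4,5], y∈[0,5] → 1·5 = 5.
|S1 △ S2| = |S1| + |S2| − 2·|S1∩S2| = 25 + 12 − 10 = 27.00.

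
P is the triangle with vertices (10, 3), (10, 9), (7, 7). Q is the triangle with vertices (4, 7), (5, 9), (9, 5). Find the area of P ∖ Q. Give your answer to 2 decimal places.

8.57

|P| = 9, |P∩Q| = 0.4286.
|P ∖ Q| = |P| − |P∩Q| = 9 − 0.4286 = 8.57.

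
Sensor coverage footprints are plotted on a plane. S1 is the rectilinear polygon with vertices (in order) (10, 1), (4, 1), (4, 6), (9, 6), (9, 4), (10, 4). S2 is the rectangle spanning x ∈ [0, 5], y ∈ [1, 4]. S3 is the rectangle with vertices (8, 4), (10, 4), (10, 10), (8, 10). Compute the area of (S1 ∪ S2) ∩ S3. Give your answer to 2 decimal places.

2.00

|S1 ∪ S2| = 40.
|(S1 ∪ S2) ∩ S3| = 2.00.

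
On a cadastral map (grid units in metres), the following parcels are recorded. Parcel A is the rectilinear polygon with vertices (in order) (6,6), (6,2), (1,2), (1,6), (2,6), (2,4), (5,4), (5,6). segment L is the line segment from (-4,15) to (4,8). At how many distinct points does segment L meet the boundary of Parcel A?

The segment lies entirely outside Parcel A and never meets its boundary.

0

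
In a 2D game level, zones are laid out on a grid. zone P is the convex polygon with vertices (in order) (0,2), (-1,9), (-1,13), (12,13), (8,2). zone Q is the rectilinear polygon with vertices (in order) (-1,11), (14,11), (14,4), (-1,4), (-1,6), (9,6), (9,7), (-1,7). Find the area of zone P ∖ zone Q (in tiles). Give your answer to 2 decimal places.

|zone P| = 117.5, |zone P∩zone Q| = 65.5714.
|zone P ∖ zone Q| = |zone P| − |zone P∩zone Q| = 117.5 − 65.5714 = 51.93.

51.93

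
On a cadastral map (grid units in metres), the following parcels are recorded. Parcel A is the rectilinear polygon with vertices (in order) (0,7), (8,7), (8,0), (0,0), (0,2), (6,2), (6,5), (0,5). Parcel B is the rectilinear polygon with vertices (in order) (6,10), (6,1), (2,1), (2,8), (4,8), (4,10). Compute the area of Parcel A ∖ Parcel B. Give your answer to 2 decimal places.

26.00

|Parcel A| = 38, |Parcel A∩Parcel B| = 12.
|Parcel A ∖ Parcel B| = |Parcel A| − |Parcel A∩Parcel B| = 38 − 12 = 26.00.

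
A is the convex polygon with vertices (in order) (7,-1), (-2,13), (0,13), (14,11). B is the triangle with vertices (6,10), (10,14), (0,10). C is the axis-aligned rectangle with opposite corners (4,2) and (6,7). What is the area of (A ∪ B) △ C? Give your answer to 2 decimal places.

99.64

|A ∪ B| = 107.852.
|(A ∪ B) ∩ C| = 9.1071.
|(A ∪ B) △ C| = 107.852 + 10 − 18.2143 = 99.64.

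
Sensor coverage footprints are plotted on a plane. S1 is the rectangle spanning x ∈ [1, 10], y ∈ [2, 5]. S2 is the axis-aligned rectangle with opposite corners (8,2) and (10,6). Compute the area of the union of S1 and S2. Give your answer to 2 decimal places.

By inclusion–exclusion:
Individual areas: |S1| = 27, |S2| = 8.
|S1∩S2|: x∈[8,10], y∈[2,5] → 2·3 = 6.
|S1 ∪ S2| = 35 − 6 = 29.00.

29.00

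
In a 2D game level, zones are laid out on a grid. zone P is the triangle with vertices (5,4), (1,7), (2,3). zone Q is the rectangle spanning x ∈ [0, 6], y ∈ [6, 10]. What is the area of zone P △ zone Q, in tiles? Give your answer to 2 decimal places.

29.42

|zone P| = 6.5, |zone Q| = 24, |zone P∩zone Q| = 0.5417.
|zone P △ zone Q| = |zone P| + |zone Q| − 2·|zone P∩zone Q| = 6.5 + 24 − 1.0833 = 29.42.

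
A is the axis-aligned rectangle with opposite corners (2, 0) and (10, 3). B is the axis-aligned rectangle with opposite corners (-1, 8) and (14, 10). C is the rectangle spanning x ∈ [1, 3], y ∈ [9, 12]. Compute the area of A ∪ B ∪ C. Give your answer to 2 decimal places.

58.00

By inclusion–exclusion:
Individual areas: |A| = 24, |B| = 30, |C| = 6.
|A∩B| = 0 (no overlap).
|A∩C| = 0 (no overlap).
|B∩C|: x∈[1,3], y∈[9,10] → 2·1 = 2.
|A∩B∩C| = 0.
|A ∪ B ∪ C| = 60 − 2 + 0 = 58.00.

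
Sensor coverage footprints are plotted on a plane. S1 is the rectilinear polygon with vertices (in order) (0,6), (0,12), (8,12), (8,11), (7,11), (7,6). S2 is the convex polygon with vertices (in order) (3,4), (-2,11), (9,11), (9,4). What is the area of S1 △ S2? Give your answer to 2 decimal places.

|S1| = 43, |S2| = 59.5, |S1∩S2| = 33.2714.
|S1 △ S2| = |S1| + |S2| − 2·|S1∩S2| = 43 + 59.5 − 66.5429 = 35.96.

35.96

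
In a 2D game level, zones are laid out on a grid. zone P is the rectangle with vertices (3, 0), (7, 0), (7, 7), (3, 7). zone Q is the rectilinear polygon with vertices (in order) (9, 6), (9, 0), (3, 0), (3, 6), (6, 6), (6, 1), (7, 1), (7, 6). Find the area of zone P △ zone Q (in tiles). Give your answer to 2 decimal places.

|zone P| = 28, |zone Q| = 31, |zone P∩zone Q| = 19.
|zone P △ zone Q| = |zone P| + |zone Q| − 2·|zone P∩zone Q| = 28 + 31 − 38 = 21.00.

21.00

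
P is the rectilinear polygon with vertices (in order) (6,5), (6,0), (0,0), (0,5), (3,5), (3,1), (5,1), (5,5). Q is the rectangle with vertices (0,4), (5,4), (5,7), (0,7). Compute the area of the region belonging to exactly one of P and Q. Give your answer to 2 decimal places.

|P| = 22, |Q| = 15, |P∩Q| = 3.
|P △ Q| = |P| + |Q| − 2·|P∩Q| = 22 + 15 − 6 = 31.00.

31.00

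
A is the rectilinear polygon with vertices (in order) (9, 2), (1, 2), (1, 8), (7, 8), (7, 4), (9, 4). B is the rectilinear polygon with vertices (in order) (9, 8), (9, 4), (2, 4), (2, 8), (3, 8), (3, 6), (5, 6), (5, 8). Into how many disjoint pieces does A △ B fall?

2

A △ B splits into 2 disjoint pieces (area 28, area 4).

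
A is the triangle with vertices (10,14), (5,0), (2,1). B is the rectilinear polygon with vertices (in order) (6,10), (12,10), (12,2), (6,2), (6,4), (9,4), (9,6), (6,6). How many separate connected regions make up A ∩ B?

2

A ∩ B splits into 2 disjoint pieces (area 5.5055, area 0.2571).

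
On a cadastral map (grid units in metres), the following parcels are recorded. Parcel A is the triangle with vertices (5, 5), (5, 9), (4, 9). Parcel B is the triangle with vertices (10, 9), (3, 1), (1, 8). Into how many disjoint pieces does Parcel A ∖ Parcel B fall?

Parcel A ∖ Parcel B is a single connected region.

1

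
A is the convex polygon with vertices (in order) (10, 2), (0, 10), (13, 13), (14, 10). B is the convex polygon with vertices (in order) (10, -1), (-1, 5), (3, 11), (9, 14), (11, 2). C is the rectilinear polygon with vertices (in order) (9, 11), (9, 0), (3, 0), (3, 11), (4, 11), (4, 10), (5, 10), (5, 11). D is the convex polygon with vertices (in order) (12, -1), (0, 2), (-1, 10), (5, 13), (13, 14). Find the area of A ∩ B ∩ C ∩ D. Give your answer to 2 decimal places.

The intersection is the polygon with vertices (4,10), (5,10), (5,11), (9,11), (9,2.8), (3,7.6), (3,10.692), (4,10.923).
By the shoelace formula its area is 33.61.

33.61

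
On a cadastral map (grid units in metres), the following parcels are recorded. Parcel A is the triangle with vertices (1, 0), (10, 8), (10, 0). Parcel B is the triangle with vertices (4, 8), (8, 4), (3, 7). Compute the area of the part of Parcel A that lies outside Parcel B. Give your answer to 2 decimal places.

35.65

|Parcel A| = 36, |Parcel A∩Parcel B| = 0.3512.
|Parcel A ∖ Parcel B| = |Parcel A| − |Parcel A∩Parcel B| = 36 − 0.3512 = 35.65.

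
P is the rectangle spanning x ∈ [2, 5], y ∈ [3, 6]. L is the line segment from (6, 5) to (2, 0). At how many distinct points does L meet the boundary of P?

2

The segment meets the boundary at (4.4,3), (5,3.75).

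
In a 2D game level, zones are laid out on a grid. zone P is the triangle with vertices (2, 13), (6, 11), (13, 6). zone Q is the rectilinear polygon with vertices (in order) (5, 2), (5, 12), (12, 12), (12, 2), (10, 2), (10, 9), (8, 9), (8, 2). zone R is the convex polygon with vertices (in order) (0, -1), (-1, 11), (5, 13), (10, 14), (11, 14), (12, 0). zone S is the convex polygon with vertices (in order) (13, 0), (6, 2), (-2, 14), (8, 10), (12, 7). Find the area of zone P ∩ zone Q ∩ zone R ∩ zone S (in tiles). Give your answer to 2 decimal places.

1.56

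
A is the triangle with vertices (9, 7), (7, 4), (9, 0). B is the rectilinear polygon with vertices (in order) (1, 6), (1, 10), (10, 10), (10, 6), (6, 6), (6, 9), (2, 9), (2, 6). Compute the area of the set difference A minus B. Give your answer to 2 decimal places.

|A| = 7, |A∩B| = 0.3333.
|A ∖ B| = |A| − |A∩B| = 7 − 0.3333 = 6.67.

6.67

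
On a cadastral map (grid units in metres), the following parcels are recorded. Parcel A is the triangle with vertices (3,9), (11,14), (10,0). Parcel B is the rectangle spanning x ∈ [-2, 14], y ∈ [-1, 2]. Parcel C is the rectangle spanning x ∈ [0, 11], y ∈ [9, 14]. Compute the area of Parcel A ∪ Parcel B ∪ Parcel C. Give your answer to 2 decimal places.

By inclusion–exclusion:
Individual areas: |Parcel A| = 53.5, |Parcel B| = 48, |Parcel C| = 55.
|Parcel A∩Parcel B| = 1.6984.
|Parcel A∩Parcel C| = 19.1071.
|Parcel B∩Parcel C| = 0 (no overlap).
|Parcel A∩Parcel B∩Parcel C| = 0.
|Parcel A ∪ Parcel B ∪ Parcel C| = 156.5 − 20.8056 + 0 = 135.69.

135.69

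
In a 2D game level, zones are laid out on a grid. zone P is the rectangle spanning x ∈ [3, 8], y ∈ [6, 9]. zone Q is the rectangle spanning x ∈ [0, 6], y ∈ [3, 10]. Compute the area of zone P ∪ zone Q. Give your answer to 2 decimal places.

48.00

By inclusion–exclusion:
Individual areas: |zone P| = 15, |zone Q| = 42.
|zone P∩zone Q|: x∈[3,6], y∈[6,9] → 3·3 = 9.
|zone P ∪ zone Q| = 57 − 9 = 48.00.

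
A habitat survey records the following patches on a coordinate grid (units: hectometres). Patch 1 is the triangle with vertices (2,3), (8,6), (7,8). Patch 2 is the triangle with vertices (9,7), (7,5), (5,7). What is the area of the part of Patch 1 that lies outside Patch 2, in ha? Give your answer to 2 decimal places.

4.83

|Patch 1| = 7.5, |Patch 1∩Patch 2| = 2.6667.
|Patch 1 ∖ Patch 2| = |Patch 1| − |Patch 1∩Patch 2| = 7.5 − 2.6667 = 4.83.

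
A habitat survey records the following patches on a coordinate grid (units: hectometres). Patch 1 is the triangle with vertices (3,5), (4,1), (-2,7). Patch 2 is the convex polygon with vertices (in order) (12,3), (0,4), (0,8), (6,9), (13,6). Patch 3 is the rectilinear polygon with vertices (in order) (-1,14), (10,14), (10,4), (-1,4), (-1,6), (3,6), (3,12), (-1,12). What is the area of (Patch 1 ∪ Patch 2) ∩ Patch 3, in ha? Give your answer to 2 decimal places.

The region (Patch 1 ∪ Patch 2) ∩ Patch 3 is the polygon with vertices (0,5), (-1,6), (3,6), (3,8.5), (6,9), (10,7.286), (10,4), (0,4).
By the shoelace formula its area is 37.32.

37.32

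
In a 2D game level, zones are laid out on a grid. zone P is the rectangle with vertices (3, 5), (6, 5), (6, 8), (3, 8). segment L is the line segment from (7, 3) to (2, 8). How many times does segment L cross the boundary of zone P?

The segment meets the boundary at (3,7), (5,5).

2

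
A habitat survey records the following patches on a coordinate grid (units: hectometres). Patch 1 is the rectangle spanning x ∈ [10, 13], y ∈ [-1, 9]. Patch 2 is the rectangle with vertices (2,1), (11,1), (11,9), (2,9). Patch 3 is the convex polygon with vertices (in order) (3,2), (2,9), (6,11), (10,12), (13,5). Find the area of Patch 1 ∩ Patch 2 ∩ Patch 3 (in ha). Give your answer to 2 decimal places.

4.75

The intersection is the polygon with vertices (11,4.4), (10,4.1), (10,9), (11,9).
By the shoelace formula its area is 4.75.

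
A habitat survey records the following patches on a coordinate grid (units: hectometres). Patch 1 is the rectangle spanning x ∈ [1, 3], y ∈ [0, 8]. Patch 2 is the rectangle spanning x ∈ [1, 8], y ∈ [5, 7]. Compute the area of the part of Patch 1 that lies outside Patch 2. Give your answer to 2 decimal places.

|Patch 1∩Patch 2|: x∈[1,3], y∈[5,7] → 2·2 = 4.
|Patch 1| = 16.
|Patch 1 ∖ Patch 2| = |Patch 1| − |Patch 1∩Patch 2| = 16 − 4 = 12.00.

12.00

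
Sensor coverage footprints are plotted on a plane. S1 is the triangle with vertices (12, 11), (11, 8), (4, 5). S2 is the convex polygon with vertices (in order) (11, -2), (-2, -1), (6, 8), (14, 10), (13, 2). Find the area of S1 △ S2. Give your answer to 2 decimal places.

108.18

|S1| = 9, |S2| = 113.5, |S1∩S2| = 7.1591.
|S1 △ S2| = |S1| + |S2| − 2·|S1∩S2| = 9 + 113.5 − 14.3182 = 108.18.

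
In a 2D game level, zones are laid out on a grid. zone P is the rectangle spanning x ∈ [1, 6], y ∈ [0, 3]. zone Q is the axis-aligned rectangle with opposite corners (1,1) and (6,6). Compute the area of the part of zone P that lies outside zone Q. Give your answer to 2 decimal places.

5.00

|zone P∩zone Q|: x∈[1,6], y∈[1,3] → 5·2 = 10.
|zone P| = 15.
|zone P ∖ zone Q| = |zone P| − |zone P∩zone Q| = 15 − 10 = 5.00.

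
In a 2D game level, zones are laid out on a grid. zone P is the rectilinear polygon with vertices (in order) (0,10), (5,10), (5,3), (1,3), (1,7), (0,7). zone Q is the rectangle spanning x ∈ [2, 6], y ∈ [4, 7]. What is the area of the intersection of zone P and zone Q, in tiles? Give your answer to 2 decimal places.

9.00

The intersection is the polygon with vertices (5,4), (2,4), (2,7), (5,7).
By the shoelace formula its area is 9.00.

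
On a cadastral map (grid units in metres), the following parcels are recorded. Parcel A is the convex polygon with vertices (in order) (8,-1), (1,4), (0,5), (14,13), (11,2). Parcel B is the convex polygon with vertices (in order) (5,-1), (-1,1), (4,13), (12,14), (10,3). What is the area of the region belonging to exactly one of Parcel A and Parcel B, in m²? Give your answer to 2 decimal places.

82.03

|Parcel A| = 87, |Parcel B| = 121, |Parcel A∩Parcel B| = 62.9833.
|Parcel A △ Parcel B| = |Parcel A| + |Parcel B| − 2·|Parcel A∩Parcel B| = 87 + 121 − 125.9666 = 82.03.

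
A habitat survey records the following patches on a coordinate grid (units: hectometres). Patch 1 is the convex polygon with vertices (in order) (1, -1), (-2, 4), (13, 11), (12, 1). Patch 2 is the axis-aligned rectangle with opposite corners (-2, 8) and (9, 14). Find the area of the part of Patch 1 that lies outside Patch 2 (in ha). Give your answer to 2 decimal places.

|Patch 1| = 102, |Patch 1∩Patch 2| = 1.3762.
|Patch 1 ∖ Patch 2| = |Patch 1| − |Patch 1∩Patch 2| = 102 − 1.3762 = 100.62.

100.62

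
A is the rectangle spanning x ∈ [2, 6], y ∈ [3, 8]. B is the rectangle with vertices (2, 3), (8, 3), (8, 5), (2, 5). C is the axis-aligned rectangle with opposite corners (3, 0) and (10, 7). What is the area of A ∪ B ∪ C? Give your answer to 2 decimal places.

57.00

By inclusion–exclusion:
Individual areas: |A| = 20, |B| = 12, |C| = 49.
|A∩B|: x∈[2,6], y∈[3,5] → 4·2 = 8.
|A∩C|: x∈[3,6], y∈[3,7] → 3·4 = 12.
|B∩C|: x∈[3,8], y∈[3,5] → 5·2 = 10.
|A∩B∩C| = 6.
|A ∪ B ∪ C| = 81 − 30 + 6 = 57.00.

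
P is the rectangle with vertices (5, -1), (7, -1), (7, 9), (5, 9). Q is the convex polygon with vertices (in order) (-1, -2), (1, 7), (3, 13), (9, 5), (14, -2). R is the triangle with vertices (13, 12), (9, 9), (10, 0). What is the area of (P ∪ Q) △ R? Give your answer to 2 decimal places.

132.56

|P ∪ Q| = 117.1667.
|(P ∪ Q) ∩ R| = 2.0526.
|(P ∪ Q) △ R| = 117.1667 + 19.5 − 4.1053 = 132.56.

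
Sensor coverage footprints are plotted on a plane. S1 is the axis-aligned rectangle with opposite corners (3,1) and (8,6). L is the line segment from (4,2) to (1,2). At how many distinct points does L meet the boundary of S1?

The segment meets the boundary at (3,2).

1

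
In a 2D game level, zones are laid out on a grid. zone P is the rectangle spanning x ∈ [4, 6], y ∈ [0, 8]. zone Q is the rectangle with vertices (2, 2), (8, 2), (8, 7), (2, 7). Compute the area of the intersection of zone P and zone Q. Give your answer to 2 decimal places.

10.00

|zone P∩zone Q|: x∈[4,6], y∈[2,7] → 2·5 = 10.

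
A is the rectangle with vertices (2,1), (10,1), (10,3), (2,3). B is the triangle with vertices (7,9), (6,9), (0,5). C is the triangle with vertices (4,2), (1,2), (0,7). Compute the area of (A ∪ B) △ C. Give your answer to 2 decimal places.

|A ∪ B| = 18.
|(A ∪ B) ∩ C| = 1.6485.
|(A ∪ B) △ C| = 18 + 7.5 − 3.2971 = 22.20.

22.20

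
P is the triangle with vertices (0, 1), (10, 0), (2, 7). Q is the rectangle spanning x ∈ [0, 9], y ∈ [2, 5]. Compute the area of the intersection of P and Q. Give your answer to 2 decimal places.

The intersection is the polygon with vertices (7.714,2), (0.333,2), (1.333,5), (4.286,5).
By the shoelace formula its area is 15.50.

15.50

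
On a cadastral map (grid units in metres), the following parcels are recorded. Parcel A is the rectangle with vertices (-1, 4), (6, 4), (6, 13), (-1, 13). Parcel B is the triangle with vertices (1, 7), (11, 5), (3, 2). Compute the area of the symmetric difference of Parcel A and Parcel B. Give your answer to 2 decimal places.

|Parcel A| = 63, |Parcel B| = 23, |Parcel A∩Parcel B| = 10.7.
|Parcel A △ Parcel B| = |Parcel A| + |Parcel B| − 2·|Parcel A∩Parcel B| = 63 + 23 − 21.4 = 64.60.

64.60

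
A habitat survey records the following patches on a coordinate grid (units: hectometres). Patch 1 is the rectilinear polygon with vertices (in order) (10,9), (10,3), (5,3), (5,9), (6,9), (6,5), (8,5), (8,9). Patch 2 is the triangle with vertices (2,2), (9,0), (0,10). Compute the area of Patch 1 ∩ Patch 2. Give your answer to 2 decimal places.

The intersection is the polygon with vertices (5,3), (5,4.444), (6.3,3).
By the shoelace formula its area is 0.94.

0.94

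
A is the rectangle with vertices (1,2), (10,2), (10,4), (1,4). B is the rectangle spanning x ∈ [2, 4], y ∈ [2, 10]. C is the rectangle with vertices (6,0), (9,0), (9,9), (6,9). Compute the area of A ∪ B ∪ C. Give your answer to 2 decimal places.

By inclusion–exclusion:
Individual areas: |A| = 18, |B| = 16, |C| = 27.
|A∩B|: x∈[2,4], y∈[2,4] → 2·2 = 4.
|A∩C|: x∈[6,9], y∈[2,4] → 3·2 = 6.
|B∩C| = 0 (no overlap).
|A∩B∩C| = 0.
|A ∪ B ∪ C| = 61 − 10 + 0 = 51.00.

51.00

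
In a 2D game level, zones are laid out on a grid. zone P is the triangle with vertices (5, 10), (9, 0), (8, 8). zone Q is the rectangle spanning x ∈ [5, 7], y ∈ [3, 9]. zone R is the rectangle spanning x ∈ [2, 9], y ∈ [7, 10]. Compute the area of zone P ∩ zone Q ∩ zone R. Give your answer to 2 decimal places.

The intersection is the polygon with vertices (6.5,9), (7,8.667), (7,7), (6.2,7), (5.4,9).
By the shoelace formula its area is 2.32.

2.32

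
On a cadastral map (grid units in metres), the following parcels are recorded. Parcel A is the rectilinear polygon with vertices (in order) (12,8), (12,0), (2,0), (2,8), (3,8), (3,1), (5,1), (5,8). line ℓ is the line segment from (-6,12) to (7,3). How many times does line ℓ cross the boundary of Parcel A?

3

The segment meets the boundary at (5,4.385), (3,5.769), (2,6.462).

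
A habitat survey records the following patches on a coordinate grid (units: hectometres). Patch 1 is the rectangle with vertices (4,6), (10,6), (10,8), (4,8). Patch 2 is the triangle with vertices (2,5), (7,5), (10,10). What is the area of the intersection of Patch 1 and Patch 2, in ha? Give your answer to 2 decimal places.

The intersection is the polygon with vertices (8.8,8), (7.6,6), (4,6), (4,6.25), (6.8,8).
By the shoelace formula its area is 5.95.

5.95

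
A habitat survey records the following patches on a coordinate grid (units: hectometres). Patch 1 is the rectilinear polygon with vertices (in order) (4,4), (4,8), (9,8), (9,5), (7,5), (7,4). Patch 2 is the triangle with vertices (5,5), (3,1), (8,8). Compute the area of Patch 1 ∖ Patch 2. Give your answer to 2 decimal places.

15.96

|Patch 1| = 18, |Patch 1∩Patch 2| = 2.0357.
|Patch 1 ∖ Patch 2| = |Patch 1| − |Patch 1∩Patch 2| = 18 − 2.0357 = 15.96.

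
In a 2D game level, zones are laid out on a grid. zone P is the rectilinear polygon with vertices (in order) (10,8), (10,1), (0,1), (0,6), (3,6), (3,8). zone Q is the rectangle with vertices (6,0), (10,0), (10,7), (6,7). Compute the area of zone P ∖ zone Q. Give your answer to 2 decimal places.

40.00

|zone P| = 64, |zone P∩zone Q| = 24.
|zone P ∖ zone Q| = |zone P| − |zone P∩zone Q| = 64 − 24 = 40.00.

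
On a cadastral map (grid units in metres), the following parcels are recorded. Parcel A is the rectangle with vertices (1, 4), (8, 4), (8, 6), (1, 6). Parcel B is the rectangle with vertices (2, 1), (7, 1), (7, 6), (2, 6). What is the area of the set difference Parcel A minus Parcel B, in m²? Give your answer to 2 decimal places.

4.00

|Parcel A∩Parcel B|: x∈[2,7], y∈[4,6] → 5·2 = 10.
|Parcel A| = 14.
|Parcel A ∖ Parcel B| = |Parcel A| − |Parcel A∩Parcel B| = 14 − 10 = 4.00.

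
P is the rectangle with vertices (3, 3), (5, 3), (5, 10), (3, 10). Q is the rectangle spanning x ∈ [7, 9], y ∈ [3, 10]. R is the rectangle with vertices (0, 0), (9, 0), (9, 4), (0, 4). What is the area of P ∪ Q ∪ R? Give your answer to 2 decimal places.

60.00

By inclusion–exclusion:
Individual areas: |P| = 14, |Q| = 14, |R| = 36.
|P∩Q| = 0 (no overlap).
|P∩R|: x∈[3,5], y∈[3,4] → 2·1 = 2.
|Q∩R|: x∈[7,9], y∈[3,4] → 2·1 = 2.
|P∩Q∩R| = 0.
|P ∪ Q ∪ R| = 64 − 4 + 0 = 60.00.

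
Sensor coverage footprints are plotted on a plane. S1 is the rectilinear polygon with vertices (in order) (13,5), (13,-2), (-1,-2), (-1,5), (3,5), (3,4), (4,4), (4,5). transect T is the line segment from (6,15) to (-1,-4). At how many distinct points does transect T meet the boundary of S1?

2

The segment meets the boundary at (-0.263,-2), (2.316,5).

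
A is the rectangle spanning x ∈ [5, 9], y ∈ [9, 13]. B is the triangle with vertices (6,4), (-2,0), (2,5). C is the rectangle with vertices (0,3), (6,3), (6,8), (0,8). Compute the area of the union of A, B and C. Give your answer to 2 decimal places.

51.40

By inclusion–exclusion:
Individual areas: |A| = 16, |B| = 12, |C| = 30.
|A∩B| = 0.
|A∩C| = 0 (no overlap).
|B∩C| = 6.6.
|A∩B∩C| = 0.
|A ∪ B ∪ C| = 58 − 6.6 + 0 = 51.40.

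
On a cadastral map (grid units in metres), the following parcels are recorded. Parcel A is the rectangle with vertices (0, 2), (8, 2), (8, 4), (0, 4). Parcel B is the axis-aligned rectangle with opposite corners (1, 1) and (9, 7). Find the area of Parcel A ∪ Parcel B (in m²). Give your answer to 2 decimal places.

By inclusion–exclusion:
Individual areas: |Parcel A| = 16, |Parcel B| = 48.
|Parcel A∩Parcel B|: x∈[1,8], y∈[2,4] → 7·2 = 14.
|Parcel A ∪ Parcel B| = 64 − 14 = 50.00.

50.00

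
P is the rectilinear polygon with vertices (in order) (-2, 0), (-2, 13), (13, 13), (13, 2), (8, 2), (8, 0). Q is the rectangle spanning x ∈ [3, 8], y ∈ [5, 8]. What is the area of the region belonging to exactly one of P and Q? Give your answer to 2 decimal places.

|P| = 185, |Q| = 15, |P∩Q| = 15.
|P △ Q| = |P| + |Q| − 2·|P∩Q| = 185 + 15 − 30 = 170.00.

170.00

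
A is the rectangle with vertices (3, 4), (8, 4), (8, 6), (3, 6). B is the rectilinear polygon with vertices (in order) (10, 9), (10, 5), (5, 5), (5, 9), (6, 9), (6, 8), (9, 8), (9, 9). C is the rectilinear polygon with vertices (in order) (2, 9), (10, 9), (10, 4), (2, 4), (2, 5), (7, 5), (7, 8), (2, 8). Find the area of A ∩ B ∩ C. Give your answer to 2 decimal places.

1.00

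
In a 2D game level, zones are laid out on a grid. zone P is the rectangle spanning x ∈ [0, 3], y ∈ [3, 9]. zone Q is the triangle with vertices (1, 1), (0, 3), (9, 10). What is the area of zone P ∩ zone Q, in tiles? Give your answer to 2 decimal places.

3.47

The intersection is the polygon with vertices (3,3.25), (2.778,3), (0,3), (3,5.333).
By the shoelace formula its area is 3.47.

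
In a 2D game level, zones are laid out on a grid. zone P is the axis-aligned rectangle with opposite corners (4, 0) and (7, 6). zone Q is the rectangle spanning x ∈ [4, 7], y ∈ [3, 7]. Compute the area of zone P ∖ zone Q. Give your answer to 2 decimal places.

9.00

|zone P∩zone Q|: x∈[4,7], y∈[3,6] → 3·3 = 9.
|zone P| = 18.
|zone P ∖ zone Q| = |zone P| − |zone P∩zone Q| = 18 − 9 = 9.00.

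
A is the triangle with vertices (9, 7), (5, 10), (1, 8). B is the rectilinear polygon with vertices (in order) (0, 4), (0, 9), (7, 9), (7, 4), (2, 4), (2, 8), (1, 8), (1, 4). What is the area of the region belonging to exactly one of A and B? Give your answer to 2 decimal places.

26.96

|A| = 10, |B| = 31, |A∩B| = 7.0208.
|A △ B| = |A| + |B| − 2·|A∩B| = 10 + 31 − 14.0417 = 26.96.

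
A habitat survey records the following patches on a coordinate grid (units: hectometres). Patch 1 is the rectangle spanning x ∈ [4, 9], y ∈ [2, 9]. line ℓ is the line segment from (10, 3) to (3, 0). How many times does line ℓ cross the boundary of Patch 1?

The segment meets the boundary at (7.667,2), (9,2.571).

2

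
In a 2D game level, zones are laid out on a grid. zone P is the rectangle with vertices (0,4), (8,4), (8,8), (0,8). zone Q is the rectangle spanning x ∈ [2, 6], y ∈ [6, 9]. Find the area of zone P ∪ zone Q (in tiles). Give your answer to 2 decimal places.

By inclusion–exclusion:
Individual areas: |zone P| = 32, |zone Q| = 12.
|zone P∩zone Q|: x∈[2,6], y∈[6,8] → 4·2 = 8.
|zone P ∪ zone Q| = 44 − 8 = 36.00.

36.00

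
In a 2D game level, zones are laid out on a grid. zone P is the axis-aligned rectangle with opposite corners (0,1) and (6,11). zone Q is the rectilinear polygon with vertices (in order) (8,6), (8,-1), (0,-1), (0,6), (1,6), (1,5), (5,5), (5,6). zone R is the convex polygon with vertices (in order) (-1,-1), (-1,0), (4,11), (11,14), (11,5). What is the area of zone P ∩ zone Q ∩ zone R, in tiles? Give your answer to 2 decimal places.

The intersection is the polygon with vertices (0,1), (0,2.2), (1.273,5), (5,5), (5,6), (6,6), (6,2.5), (3,1).
By the shoelace formula its area is 20.97.

20.97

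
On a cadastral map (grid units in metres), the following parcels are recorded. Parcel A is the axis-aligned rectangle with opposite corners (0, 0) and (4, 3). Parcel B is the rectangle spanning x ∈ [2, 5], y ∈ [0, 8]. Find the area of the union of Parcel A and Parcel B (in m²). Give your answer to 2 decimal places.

30.00

By inclusion–exclusion:
Individual areas: |Parcel A| = 12, |Parcel B| = 24.
|Parcel A∩Parcel B|: x∈[2,4], y∈[0,3] → 2·3 = 6.
|Parcel A ∪ Parcel B| = 36 − 6 = 30.00.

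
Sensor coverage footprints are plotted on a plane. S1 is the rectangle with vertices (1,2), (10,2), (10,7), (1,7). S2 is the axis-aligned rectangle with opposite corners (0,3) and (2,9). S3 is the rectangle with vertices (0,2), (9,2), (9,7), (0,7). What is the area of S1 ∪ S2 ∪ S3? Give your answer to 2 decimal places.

54.00

By inclusion–exclusion:
Individual areas: |S1| = 45, |S2| = 12, |S3| = 45.
|S1∩S2|: x∈[1,2], y∈[3,7] → 1·4 = 4.
|S1∩S3|: x∈[1,9], y∈[2,7] → 8·5 = 40.
|S2∩S3|: x∈[0,2], y∈[3,7] → 2·4 = 8.
|S1∩S2∩S3| = 4.
|S1 ∪ S2 ∪ S3| = 102 − 52 + 4 = 54.00.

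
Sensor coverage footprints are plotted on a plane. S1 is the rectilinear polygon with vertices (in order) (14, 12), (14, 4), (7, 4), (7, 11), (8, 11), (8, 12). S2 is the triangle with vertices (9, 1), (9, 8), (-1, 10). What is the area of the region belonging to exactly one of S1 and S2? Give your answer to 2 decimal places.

|S1| = 55, |S2| = 35, |S1∩S2| = 8.4.
|S1 △ S2| = |S1| + |S2| − 2·|S1∩S2| = 55 + 35 − 16.8 = 73.20.

73.20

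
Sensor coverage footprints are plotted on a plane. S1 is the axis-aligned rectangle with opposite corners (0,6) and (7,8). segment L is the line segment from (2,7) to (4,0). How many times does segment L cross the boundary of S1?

The segment meets the boundary at (2.286,6).

1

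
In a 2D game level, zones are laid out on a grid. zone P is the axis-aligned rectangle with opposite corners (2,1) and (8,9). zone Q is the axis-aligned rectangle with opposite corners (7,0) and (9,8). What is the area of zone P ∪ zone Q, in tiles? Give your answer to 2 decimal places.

57.00

By inclusion–exclusion:
Individual areas: |zone P| = 48, |zone Q| = 16.
|zone P∩zone Q|: x∈[7,8], y∈[1,8] → 1·7 = 7.
|zone P ∪ zone Q| = 64 − 7 = 57.00.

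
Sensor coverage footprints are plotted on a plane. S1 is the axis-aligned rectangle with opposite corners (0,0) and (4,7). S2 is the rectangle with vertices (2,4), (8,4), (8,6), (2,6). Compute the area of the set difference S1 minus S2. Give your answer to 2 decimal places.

|S1∩S2|: x∈[2,4], y∈[4,6] → 2·2 = 4.
|S1| = 28.
|S1 ∖ S2| = |S1| − |S1∩S2| = 28 − 4 = 24.00.

24.00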